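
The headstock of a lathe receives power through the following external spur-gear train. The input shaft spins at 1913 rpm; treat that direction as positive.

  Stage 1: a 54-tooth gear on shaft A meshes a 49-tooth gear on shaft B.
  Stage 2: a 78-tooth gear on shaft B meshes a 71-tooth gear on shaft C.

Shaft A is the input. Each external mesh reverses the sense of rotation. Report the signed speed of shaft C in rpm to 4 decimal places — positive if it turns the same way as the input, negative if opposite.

Stage 1 [54T→49T]: ω = 1913.0000×54/49 = 2108.2041 rpm, dir flips to −; running = −2108.2041
Stage 2 [78T→71T]: ω = 2108.2041×78/71 = 2316.0552 rpm, dir flips to +; running = +2316.0552

+2316.0552 rpm (same as input, |ω| = 2316.0552 rpm)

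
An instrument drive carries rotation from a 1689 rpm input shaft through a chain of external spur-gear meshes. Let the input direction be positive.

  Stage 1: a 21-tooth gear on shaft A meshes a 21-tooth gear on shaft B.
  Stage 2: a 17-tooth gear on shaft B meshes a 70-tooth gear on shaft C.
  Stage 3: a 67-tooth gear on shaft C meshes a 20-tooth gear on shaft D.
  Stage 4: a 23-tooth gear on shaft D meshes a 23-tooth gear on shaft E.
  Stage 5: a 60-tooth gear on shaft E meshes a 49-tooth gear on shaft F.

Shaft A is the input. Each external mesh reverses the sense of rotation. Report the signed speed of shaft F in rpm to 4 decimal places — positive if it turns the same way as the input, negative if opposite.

Stage 1 [21T→21T]: ω = 1689.0000×21/21 = 1689.0000 rpm, dir flips to −; running = −1689.0000
Stage 2 [17T→70T]: ω = 1689.0000×17/70 = 410.1857 rpm, dir flips to +; running = +410.1857
Stage 3 [67T→20T]: ω = 410.1857×67/20 = 1374.1221 rpm, dir flips to −; running = −1374.1221
Stage 4 [23T→23T]: ω = 1374.1221×23/23 = 1374.1221 rpm, dir flips to +; running = +1374.1221
Stage 5 [60T→49T]: ω = 1374.1221×60/49 = 1682.5985 rpm, dir flips to −; running = −1682.5985

-1682.5985 rpm (opposite to input, |ω| = 1682.5985 rpm)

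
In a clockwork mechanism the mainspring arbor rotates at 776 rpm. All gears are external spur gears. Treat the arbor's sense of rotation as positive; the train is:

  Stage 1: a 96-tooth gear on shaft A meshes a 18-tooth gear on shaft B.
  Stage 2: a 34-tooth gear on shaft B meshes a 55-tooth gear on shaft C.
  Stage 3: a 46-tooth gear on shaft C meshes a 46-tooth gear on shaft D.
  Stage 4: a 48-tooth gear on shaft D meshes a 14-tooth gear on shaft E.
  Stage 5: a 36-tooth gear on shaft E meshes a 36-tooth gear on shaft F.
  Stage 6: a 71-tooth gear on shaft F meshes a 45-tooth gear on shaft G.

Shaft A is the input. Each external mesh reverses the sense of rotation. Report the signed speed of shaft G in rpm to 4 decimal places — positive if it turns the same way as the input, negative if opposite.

+13839.9880 rpm (same as input, |ω| = 13839.9880 rpm)

Stage 1 [96T→18T]: ω = 776.0000×96/18 = 4138.6667 rpm, dir flips to −; running = −4138.6667
Stage 2 [34T→55T]: ω = 4138.6667×34/55 = 2558.4485 rpm, dir flips to +; running = +2558.4485
Stage 3 [46T→46T]: ω = 2558.4485×46/46 = 2558.4485 rpm, dir flips to −; running = −2558.4485
Stage 4 [48T→14T]: ω = 2558.4485×48/14 = 8771.8234 rpm, dir flips to +; running = +8771.8234
Stage 5 [36T→36T]: ω = 8771.8234×36/36 = 8771.8234 rpm, dir flips to −; running = −8771.8234
Stage 6 [71T→45T]: ω = 8771.8234×71/45 = 13839.9880 rpm, dir flips to +; running = +13839.9880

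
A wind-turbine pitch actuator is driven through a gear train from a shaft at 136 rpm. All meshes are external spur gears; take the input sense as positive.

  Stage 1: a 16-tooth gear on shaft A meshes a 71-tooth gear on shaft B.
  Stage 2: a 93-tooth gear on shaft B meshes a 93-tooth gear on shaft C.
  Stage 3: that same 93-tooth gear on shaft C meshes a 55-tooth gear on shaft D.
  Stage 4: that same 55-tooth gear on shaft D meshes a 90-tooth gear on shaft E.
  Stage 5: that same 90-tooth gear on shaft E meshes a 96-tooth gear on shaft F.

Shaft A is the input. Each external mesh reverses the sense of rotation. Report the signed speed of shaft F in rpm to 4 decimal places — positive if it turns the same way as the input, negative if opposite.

Stage 1 [16T→71T]: ω = 136.0000×16/71 = 30.6479 rpm, dir flips to −; running = −30.6479
Stage 2 [93T→93T]: ω = 30.6479×93/93 = 30.6479 rpm, dir flips to +; running = +30.6479
Stage 3 [93T→55T]: ω = 30.6479×93/55 = 51.8228 rpm, dir flips to −; running = −51.8228
Stage 4 [55T→90T]: ω = 51.8228×55/90 = 31.6695 rpm, dir flips to +; running = +31.6695
Stage 5 [90T→96T]: ω = 31.6695×90/96 = 29.6901 rpm, dir flips to −; running = −29.6901

-29.6901 rpm (opposite to input, |ω| = 29.6901 rpm)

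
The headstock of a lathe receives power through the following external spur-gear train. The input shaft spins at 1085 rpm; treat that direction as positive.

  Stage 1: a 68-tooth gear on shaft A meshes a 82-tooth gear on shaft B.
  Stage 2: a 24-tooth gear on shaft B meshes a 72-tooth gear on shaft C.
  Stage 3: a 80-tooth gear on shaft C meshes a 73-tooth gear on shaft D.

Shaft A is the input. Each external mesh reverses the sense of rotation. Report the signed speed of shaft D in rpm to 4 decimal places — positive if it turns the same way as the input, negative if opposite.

Stage 1 [68T→82T]: ω = 1085.0000×68/82 = 899.7561 rpm, dir flips to −; running = −899.7561
Stage 2 [24T→72T]: ω = 899.7561×24/72 = 299.9187 rpm, dir flips to +; running = +299.9187
Stage 3 [80T→73T]: ω = 299.9187×80/73 = 328.6780 rpm, dir flips to −; running = −328.6780

-328.6780 rpm (opposite to input, |ω| = 328.6780 rpm)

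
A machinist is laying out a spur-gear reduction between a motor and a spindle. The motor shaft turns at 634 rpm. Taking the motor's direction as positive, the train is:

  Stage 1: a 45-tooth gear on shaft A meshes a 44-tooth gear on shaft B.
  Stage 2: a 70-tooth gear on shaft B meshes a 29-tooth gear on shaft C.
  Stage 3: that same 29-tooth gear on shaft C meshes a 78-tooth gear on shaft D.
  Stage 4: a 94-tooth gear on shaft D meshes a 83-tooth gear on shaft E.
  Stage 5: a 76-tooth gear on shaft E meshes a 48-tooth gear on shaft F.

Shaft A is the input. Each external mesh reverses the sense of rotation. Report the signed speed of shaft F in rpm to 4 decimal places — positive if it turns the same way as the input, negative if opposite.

Stage 1 [45T→44T]: ω = 634.0000×45/44 = 648.4091 rpm, dir flips to −; running = −648.4091
Stage 2 [70T→29T]: ω = 648.4091×70/29 = 1565.1254 rpm, dir flips to +; running = +1565.1254
Stage 3 [29T→78T]: ω = 1565.1254×29/78 = 581.9056 rpm, dir flips to −; running = −581.9056
Stage 4 [94T→83T]: ω = 581.9056×94/83 = 659.0256 rpm, dir flips to +; running = +659.0256
Stage 5 [76T→48T]: ω = 659.0256×76/48 = 1043.4572 rpm, dir flips to −; running = −1043.4572

-1043.4572 rpm (opposite to input, |ω| = 1043.4572 rpm)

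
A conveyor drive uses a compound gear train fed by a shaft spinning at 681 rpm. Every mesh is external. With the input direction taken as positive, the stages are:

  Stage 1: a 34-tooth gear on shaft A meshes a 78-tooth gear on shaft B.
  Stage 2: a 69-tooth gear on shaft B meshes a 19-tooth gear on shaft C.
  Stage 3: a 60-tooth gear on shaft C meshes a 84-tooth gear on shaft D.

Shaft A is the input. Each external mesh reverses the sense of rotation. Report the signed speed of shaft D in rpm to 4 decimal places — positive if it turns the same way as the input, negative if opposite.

-770.0145 rpm (opposite to input, |ω| = 770.0145 rpm)

Stage 1 [34T→78T]: ω = 681.0000×34/78 = 296.8462 rpm, dir flips to −; running = −296.8462
Stage 2 [69T→19T]: ω = 296.8462×69/19 = 1078.0202 rpm, dir flips to +; running = +1078.0202
Stage 3 [60T→84T]: ω = 1078.0202×60/84 = 770.0145 rpm, dir flips to −; running = −770.0145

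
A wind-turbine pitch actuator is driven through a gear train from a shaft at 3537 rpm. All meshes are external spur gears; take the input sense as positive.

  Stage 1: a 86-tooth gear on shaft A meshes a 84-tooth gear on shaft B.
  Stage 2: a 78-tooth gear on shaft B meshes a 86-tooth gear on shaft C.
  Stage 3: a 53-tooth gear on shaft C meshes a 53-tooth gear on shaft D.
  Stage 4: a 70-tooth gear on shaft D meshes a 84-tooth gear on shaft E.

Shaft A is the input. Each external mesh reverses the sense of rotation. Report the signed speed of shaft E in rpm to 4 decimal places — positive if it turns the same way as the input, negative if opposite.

+2736.9643 rpm (same as input, |ω| = 2736.9643 rpm)

Stage 1 [86T→84T]: ω = 3537.0000×86/84 = 3621.2143 rpm, dir flips to −; running = −3621.2143
Stage 2 [78T→86T]: ω = 3621.2143×78/86 = 3284.3571 rpm, dir flips to +; running = +3284.3571
Stage 3 [53T→53T]: ω = 3284.3571×53/53 = 3284.3571 rpm, dir flips to −; running = −3284.3571
Stage 4 [70T→84T]: ω = 3284.3571×70/84 = 2736.9643 rpm, dir flips to +; running = +2736.9643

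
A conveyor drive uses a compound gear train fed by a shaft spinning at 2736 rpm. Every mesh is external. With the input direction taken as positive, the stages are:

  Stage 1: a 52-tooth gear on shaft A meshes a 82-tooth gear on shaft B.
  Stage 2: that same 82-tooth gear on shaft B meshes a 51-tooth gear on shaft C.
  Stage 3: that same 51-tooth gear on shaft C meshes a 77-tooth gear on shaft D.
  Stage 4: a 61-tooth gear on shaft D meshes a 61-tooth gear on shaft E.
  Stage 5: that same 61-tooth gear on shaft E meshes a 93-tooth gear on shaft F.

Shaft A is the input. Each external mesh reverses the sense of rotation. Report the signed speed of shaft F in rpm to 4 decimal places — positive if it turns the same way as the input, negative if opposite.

-1211.9246 rpm (opposite to input, |ω| = 1211.9246 rpm)

Stage 1 [52T→82T]: ω = 2736.0000×52/82 = 1735.0244 rpm, dir flips to −; running = −1735.0244
Stage 2 [82T→51T]: ω = 1735.0244×82/51 = 2789.6471 rpm, dir flips to +; running = +2789.6471
Stage 3 [51T→77T]: ω = 2789.6471×51/77 = 1847.6883 rpm, dir flips to −; running = −1847.6883
Stage 4 [61T→61T]: ω = 1847.6883×61/61 = 1847.6883 rpm, dir flips to +; running = +1847.6883
Stage 5 [61T→93T]: ω = 1847.6883×61/93 = 1211.9246 rpm, dir flips to −; running = −1211.9246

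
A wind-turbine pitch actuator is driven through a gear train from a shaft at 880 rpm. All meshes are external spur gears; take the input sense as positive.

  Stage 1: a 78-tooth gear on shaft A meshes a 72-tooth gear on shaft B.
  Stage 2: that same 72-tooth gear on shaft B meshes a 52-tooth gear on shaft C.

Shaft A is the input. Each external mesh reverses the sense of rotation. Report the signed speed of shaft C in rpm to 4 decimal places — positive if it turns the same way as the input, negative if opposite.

Stage 1 [78T→72T]: ω = 880.0000×78/72 = 953.3333 rpm, dir flips to −; running = −953.3333
Stage 2 [72T→52T]: ω = 953.3333×72/52 = 1320.0000 rpm, dir flips to +; running = +1320.0000

+1320.0000 rpm (same as input, |ω| = 1320.0000 rpm)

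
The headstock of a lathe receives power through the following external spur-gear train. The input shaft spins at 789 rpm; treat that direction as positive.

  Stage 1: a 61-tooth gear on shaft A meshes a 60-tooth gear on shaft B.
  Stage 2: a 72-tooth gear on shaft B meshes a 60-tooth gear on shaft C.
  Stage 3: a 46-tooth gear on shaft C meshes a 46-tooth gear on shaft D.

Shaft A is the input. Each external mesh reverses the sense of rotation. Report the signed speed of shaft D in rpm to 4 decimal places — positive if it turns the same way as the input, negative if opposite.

Stage 1 [61T→60T]: ω = 789.0000×61/60 = 802.1500 rpm, dir flips to −; running = −802.1500
Stage 2 [72T→60T]: ω = 802.1500×72/60 = 962.5800 rpm, dir flips to +; running = +962.5800
Stage 3 [46T→46T]: ω = 962.5800×46/46 = 962.5800 rpm, dir flips to −; running = −962.5800

-962.5800 rpm (opposite to input, |ω| = 962.5800 rpm)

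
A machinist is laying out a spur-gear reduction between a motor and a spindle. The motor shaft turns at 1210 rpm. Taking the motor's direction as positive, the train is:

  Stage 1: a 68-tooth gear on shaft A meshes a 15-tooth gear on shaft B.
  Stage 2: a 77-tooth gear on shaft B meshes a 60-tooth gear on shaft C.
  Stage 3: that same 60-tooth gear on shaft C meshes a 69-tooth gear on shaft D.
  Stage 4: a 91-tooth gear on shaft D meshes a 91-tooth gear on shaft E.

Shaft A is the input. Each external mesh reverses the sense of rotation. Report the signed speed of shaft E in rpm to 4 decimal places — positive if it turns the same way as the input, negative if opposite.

Stage 1 [68T→15T]: ω = 1210.0000×68/15 = 5485.3333 rpm, dir flips to −; running = −5485.3333
Stage 2 [77T→60T]: ω = 5485.3333×77/60 = 7039.5111 rpm, dir flips to +; running = +7039.5111
Stage 3 [60T→69T]: ω = 7039.5111×60/69 = 6121.3140 rpm, dir flips to −; running = −6121.3140
Stage 4 [91T→91T]: ω = 6121.3140×91/91 = 6121.3140 rpm, dir flips to +; running = +6121.3140

+6121.3140 rpm (same as input, |ω| = 6121.3140 rpm)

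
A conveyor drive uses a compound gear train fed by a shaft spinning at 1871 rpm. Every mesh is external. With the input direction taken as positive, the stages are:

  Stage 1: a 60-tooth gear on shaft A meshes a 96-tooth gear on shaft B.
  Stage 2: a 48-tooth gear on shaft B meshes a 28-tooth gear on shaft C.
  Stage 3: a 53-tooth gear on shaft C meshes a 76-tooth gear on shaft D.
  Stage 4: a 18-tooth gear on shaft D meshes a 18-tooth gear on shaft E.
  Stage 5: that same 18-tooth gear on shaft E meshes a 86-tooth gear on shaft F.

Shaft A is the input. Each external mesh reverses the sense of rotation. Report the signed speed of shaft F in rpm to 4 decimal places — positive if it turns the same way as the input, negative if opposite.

-292.5993 rpm (opposite to input, |ω| = 292.5993 rpm)

Stage 1 [60T→96T]: ω = 1871.0000×60/96 = 1169.3750 rpm, dir flips to −; running = −1169.3750
Stage 2 [48T→28T]: ω = 1169.3750×48/28 = 2004.6429 rpm, dir flips to +; running = +2004.6429
Stage 3 [53T→76T]: ω = 2004.6429×53/76 = 1397.9746 rpm, dir flips to −; running = −1397.9746
Stage 4 [18T→18T]: ω = 1397.9746×18/18 = 1397.9746 rpm, dir flips to +; running = +1397.9746
Stage 5 [18T→86T]: ω = 1397.9746×18/86 = 292.5993 rpm, dir flips to −; running = −292.5993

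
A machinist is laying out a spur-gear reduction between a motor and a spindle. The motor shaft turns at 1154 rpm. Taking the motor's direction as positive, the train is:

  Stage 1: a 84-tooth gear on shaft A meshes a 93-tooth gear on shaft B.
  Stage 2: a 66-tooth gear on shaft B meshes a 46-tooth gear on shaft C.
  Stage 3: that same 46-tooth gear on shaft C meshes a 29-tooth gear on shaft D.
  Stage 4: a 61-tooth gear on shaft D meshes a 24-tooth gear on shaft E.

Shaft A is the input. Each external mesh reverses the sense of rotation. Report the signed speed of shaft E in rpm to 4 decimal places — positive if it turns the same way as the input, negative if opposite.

+6029.2970 rpm (same as input, |ω| = 6029.2970 rpm)

Stage 1 [84T→93T]: ω = 1154.0000×84/93 = 1042.3226 rpm, dir flips to −; running = −1042.3226
Stage 2 [66T→46T]: ω = 1042.3226×66/46 = 1495.5063 rpm, dir flips to +; running = +1495.5063
Stage 3 [46T→29T]: ω = 1495.5063×46/29 = 2372.1824 rpm, dir flips to −; running = −2372.1824
Stage 4 [61T→24T]: ω = 2372.1824×61/24 = 6029.2970 rpm, dir flips to +; running = +6029.2970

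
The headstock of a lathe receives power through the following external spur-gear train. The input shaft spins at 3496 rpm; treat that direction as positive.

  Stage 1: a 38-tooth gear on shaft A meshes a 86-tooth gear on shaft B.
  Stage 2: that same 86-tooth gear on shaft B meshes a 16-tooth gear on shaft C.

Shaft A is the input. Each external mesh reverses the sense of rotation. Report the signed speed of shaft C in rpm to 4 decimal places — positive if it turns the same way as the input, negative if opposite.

+8303.0000 rpm (same as input, |ω| = 8303.0000 rpm)

Stage 1 [38T→86T]: ω = 3496.0000×38/86 = 1544.7442 rpm, dir flips to −; running = −1544.7442
Stage 2 [86T→16T]: ω = 1544.7442×86/16 = 8303.0000 rpm, dir flips to +; running = +8303.0000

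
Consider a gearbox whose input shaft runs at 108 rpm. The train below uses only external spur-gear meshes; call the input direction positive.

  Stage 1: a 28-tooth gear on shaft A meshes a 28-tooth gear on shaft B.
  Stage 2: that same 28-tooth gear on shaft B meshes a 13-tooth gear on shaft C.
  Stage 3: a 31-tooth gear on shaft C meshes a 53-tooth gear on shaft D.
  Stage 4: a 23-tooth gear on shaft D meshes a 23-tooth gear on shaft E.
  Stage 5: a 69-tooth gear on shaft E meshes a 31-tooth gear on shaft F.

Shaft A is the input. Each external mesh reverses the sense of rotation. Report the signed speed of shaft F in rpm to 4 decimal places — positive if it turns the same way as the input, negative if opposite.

Stage 1 [28T→28T]: ω = 108.0000×28/28 = 108.0000 rpm, dir flips to −; running = −108.0000
Stage 2 [28T→13T]: ω = 108.0000×28/13 = 232.6154 rpm, dir flips to +; running = +232.6154
Stage 3 [31T→53T]: ω = 232.6154×31/53 = 136.0581 rpm, dir flips to −; running = −136.0581
Stage 4 [23T→23T]: ω = 136.0581×23/23 = 136.0581 rpm, dir flips to +; running = +136.0581
Stage 5 [69T→31T]: ω = 136.0581×69/31 = 302.8389 rpm, dir flips to −; running = −302.8389

-302.8389 rpm (opposite to input, |ω| = 302.8389 rpm)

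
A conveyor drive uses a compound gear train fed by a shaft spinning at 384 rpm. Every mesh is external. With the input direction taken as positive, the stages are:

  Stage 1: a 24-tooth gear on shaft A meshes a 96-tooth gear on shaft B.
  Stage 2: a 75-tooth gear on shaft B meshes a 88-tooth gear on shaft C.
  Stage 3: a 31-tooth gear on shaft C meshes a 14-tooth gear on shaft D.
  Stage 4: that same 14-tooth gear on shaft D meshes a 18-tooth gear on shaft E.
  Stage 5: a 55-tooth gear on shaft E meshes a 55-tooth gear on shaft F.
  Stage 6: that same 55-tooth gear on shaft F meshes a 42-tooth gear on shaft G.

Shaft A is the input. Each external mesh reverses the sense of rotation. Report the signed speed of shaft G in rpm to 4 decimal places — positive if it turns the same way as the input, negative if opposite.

Stage 1 [24T→96T]: ω = 384.0000×24/96 = 96.0000 rpm, dir flips to −; running = −96.0000
Stage 2 [75T→88T]: ω = 96.0000×75/88 = 81.8182 rpm, dir flips to +; running = +81.8182
Stage 3 [31T→14T]: ω = 81.8182×31/14 = 181.1688 rpm, dir flips to −; running = −181.1688
Stage 4 [14T→18T]: ω = 181.1688×14/18 = 140.9091 rpm, dir flips to +; running = +140.9091
Stage 5 [55T→55T]: ω = 140.9091×55/55 = 140.9091 rpm, dir flips to −; running = −140.9091
Stage 6 [55T→42T]: ω = 140.9091×55/42 = 184.5238 rpm, dir flips to +; running = +184.5238

+184.5238 rpm (same as input, |ω| = 184.5238 rpm)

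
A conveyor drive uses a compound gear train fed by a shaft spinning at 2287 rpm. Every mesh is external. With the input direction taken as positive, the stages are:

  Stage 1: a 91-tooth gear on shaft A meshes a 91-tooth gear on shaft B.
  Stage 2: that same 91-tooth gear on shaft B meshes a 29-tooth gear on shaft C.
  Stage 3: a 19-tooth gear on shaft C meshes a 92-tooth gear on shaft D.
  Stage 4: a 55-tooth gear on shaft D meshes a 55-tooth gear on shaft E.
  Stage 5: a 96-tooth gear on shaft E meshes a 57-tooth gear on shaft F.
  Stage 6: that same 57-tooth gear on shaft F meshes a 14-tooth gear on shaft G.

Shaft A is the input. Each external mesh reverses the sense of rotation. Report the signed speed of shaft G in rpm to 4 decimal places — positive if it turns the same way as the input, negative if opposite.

Stage 1 [91T→91T]: ω = 2287.0000×91/91 = 2287.0000 rpm, dir flips to −; running = −2287.0000
Stage 2 [91T→29T]: ω = 2287.0000×91/29 = 7176.4483 rpm, dir flips to +; running = +7176.4483
Stage 3 [19T→92T]: ω = 7176.4483×19/92 = 1482.0926 rpm, dir flips to −; running = −1482.0926
Stage 4 [55T→55T]: ω = 1482.0926×55/55 = 1482.0926 rpm, dir flips to +; running = +1482.0926
Stage 5 [96T→57T]: ω = 1482.0926×96/57 = 2496.1559 rpm, dir flips to −; running = −2496.1559
Stage 6 [57T→14T]: ω = 2496.1559×57/14 = 10162.9205 rpm, dir flips to +; running = +10162.9205

+10162.9205 rpm (same as input, |ω| = 10162.9205 rpm)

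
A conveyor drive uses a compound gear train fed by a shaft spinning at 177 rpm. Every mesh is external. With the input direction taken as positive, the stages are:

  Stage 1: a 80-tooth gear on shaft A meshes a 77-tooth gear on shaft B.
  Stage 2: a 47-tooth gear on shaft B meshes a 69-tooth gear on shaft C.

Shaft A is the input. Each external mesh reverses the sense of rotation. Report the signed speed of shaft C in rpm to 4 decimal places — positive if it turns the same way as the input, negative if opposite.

Stage 1 [80T→77T]: ω = 177.0000×80/77 = 183.8961 rpm, dir flips to −; running = −183.8961
Stage 2 [47T→69T]: ω = 183.8961×47/69 = 125.2626 rpm, dir flips to +; running = +125.2626

+125.2626 rpm (same as input, |ω| = 125.2626 rpm)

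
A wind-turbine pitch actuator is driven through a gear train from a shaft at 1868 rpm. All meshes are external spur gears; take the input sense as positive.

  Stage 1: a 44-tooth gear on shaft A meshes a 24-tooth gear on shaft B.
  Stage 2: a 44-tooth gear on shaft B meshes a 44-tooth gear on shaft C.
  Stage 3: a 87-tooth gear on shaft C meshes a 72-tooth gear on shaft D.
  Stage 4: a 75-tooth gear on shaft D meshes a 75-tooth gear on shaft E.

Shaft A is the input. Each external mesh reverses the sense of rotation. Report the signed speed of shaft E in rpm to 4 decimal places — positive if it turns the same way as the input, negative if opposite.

+4138.1389 rpm (same as input, |ω| = 4138.1389 rpm)

Stage 1 [44T→24T]: ω = 1868.0000×44/24 = 3424.6667 rpm, dir flips to −; running = −3424.6667
Stage 2 [44T→44T]: ω = 3424.6667×44/44 = 3424.6667 rpm, dir flips to +; running = +3424.6667
Stage 3 [87T→72T]: ω = 3424.6667×87/72 = 4138.1389 rpm, dir flips to −; running = −4138.1389
Stage 4 [75T→75T]: ω = 4138.1389×75/75 = 4138.1389 rpm, dir flips to +; running = +4138.1389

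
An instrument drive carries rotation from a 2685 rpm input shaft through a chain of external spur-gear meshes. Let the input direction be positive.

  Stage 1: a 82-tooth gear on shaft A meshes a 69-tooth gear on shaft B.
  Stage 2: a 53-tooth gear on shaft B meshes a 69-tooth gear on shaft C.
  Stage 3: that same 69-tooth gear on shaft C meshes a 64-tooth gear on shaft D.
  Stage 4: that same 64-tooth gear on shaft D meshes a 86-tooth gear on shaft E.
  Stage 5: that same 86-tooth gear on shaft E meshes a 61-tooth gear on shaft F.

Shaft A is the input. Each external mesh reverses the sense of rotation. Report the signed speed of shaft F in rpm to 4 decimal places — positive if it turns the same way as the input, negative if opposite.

Stage 1 [82T→69T]: ω = 2685.0000×82/69 = 3190.8696 rpm, dir flips to −; running = −3190.8696
Stage 2 [53T→69T]: ω = 3190.8696×53/69 = 2450.9578 rpm, dir flips to +; running = +2450.9578
Stage 3 [69T→64T]: ω = 2450.9578×69/64 = 2642.4389 rpm, dir flips to −; running = −2642.4389
Stage 4 [64T→86T]: ω = 2642.4389×64/86 = 1966.4661 rpm, dir flips to +; running = +1966.4661
Stage 5 [86T→61T]: ω = 1966.4661×86/61 = 2772.3949 rpm, dir flips to −; running = −2772.3949

-2772.3949 rpm (opposite to input, |ω| = 2772.3949 rpm)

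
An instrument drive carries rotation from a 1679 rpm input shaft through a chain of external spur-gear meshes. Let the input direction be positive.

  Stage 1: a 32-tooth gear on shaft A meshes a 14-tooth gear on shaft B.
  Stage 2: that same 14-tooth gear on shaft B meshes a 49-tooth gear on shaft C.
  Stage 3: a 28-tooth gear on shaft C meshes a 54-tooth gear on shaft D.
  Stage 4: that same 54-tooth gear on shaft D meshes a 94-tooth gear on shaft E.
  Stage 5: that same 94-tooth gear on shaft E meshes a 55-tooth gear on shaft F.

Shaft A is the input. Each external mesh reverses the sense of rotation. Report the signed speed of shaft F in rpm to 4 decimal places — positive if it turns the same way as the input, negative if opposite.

Stage 1 [32T→14T]: ω = 1679.0000×32/14 = 3837.7143 rpm, dir flips to −; running = −3837.7143
Stage 2 [14T→49T]: ω = 3837.7143×14/49 = 1096.4898 rpm, dir flips to +; running = +1096.4898
Stage 3 [28T→54T]: ω = 1096.4898×28/54 = 568.5503 rpm, dir flips to −; running = −568.5503
Stage 4 [54T→94T]: ω = 568.5503×54/94 = 326.6140 rpm, dir flips to +; running = +326.6140
Stage 5 [94T→55T]: ω = 326.6140×94/55 = 558.2130 rpm, dir flips to −; running = −558.2130

-558.2130 rpm (opposite to input, |ω| = 558.2130 rpm)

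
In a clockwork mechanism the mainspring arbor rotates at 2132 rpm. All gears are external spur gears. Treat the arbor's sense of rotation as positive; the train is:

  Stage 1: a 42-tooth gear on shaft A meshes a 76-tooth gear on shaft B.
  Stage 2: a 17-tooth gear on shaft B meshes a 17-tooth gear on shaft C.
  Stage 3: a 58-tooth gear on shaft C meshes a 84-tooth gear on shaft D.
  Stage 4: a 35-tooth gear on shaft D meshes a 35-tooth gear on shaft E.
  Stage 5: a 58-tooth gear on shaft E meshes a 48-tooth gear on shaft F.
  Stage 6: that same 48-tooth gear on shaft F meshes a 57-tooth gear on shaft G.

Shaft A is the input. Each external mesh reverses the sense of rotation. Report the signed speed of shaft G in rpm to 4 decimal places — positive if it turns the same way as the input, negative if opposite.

Stage 1 [42T→76T]: ω = 2132.0000×42/76 = 1178.2105 rpm, dir flips to −; running = −1178.2105
Stage 2 [17T→17T]: ω = 1178.2105×17/17 = 1178.2105 rpm, dir flips to +; running = +1178.2105
Stage 3 [58T→84T]: ω = 1178.2105×58/84 = 813.5263 rpm, dir flips to −; running = −813.5263
Stage 4 [35T→35T]: ω = 813.5263×35/35 = 813.5263 rpm, dir flips to +; running = +813.5263
Stage 5 [58T→48T]: ω = 813.5263×58/48 = 983.0110 rpm, dir flips to −; running = −983.0110
Stage 6 [48T→57T]: ω = 983.0110×48/57 = 827.7987 rpm, dir flips to +; running = +827.7987

+827.7987 rpm (same as input, |ω| = 827.7987 rpm)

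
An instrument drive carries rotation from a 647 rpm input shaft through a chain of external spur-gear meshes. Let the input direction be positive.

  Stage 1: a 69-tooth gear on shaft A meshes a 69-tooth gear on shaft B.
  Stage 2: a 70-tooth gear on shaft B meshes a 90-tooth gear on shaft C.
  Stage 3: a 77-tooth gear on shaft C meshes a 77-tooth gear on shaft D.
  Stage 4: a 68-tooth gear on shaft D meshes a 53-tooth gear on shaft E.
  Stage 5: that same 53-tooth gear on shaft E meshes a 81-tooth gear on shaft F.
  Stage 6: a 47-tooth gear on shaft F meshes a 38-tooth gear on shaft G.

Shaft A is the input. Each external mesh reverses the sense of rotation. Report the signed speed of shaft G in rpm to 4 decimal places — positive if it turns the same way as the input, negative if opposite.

Stage 1 [69T→69T]: ω = 647.0000×69/69 = 647.0000 rpm, dir flips to −; running = −647.0000
Stage 2 [70T→90T]: ω = 647.0000×70/90 = 503.2222 rpm, dir flips to +; running = +503.2222
Stage 3 [77T→77T]: ω = 503.2222×77/77 = 503.2222 rpm, dir flips to −; running = −503.2222
Stage 4 [68T→53T]: ω = 503.2222×68/53 = 645.6436 rpm, dir flips to +; running = +645.6436
Stage 5 [53T→81T]: ω = 645.6436×53/81 = 422.4582 rpm, dir flips to −; running = −422.4582
Stage 6 [47T→38T]: ω = 422.4582×47/38 = 522.5140 rpm, dir flips to +; running = +522.5140

+522.5140 rpm (same as input, |ω| = 522.5140 rpm)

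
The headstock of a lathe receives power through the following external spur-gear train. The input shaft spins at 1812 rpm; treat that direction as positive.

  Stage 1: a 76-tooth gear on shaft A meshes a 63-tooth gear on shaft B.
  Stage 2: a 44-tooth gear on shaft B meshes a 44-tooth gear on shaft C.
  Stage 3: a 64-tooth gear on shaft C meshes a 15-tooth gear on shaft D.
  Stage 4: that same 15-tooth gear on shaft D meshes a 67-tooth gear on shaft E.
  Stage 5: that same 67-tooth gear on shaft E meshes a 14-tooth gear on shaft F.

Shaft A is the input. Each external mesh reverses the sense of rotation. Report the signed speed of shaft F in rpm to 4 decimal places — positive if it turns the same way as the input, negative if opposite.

Stage 1 [76T→63T]: ω = 1812.0000×76/63 = 2185.9048 rpm, dir flips to −; running = −2185.9048
Stage 2 [44T→44T]: ω = 2185.9048×44/44 = 2185.9048 rpm, dir flips to +; running = +2185.9048
Stage 3 [64T→15T]: ω = 2185.9048×64/15 = 9326.5270 rpm, dir flips to −; running = −9326.5270
Stage 4 [15T→67T]: ω = 9326.5270×15/67 = 2088.0284 rpm, dir flips to +; running = +2088.0284
Stage 5 [67T→14T]: ω = 2088.0284×67/14 = 9992.7075 rpm, dir flips to −; running = −9992.7075

-9992.7075 rpm (opposite to input, |ω| = 9992.7075 rpm)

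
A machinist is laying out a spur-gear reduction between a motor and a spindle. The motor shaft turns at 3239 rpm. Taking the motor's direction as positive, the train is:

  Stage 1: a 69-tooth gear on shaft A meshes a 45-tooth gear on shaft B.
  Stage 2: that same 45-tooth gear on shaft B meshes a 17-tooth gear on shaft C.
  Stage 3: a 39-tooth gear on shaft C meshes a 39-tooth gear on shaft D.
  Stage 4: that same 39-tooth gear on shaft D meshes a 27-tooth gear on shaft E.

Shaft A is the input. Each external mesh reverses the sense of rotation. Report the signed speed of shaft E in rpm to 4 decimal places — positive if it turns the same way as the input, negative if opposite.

Stage 1 [69T→45T]: ω = 3239.0000×69/45 = 4966.4667 rpm, dir flips to −; running = −4966.4667
Stage 2 [45T→17T]: ω = 4966.4667×45/17 = 13146.5294 rpm, dir flips to +; running = +13146.5294
Stage 3 [39T→39T]: ω = 13146.5294×39/39 = 13146.5294 rpm, dir flips to −; running = −13146.5294
Stage 4 [39T→27T]: ω = 13146.5294×39/27 = 18989.4314 rpm, dir flips to +; running = +18989.4314

+18989.4314 rpm (same as input, |ω| = 18989.4314 rpm)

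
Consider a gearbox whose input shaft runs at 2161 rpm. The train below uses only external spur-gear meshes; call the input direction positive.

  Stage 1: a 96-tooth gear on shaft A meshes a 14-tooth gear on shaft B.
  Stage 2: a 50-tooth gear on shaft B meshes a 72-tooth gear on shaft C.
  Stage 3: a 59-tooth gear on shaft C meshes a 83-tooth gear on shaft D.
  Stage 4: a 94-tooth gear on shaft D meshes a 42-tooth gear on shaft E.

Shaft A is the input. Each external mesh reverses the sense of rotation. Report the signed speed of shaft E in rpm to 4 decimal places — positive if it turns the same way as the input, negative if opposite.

Stage 1 [96T→14T]: ω = 2161.0000×96/14 = 14818.2857 rpm, dir flips to −; running = −14818.2857
Stage 2 [50T→72T]: ω = 14818.2857×50/72 = 10290.4762 rpm, dir flips to +; running = +10290.4762
Stage 3 [59T→83T]: ω = 10290.4762×59/83 = 7314.9168 rpm, dir flips to −; running = −7314.9168
Stage 4 [94T→42T]: ω = 7314.9168×94/42 = 16371.4805 rpm, dir flips to +; running = +16371.4805

+16371.4805 rpm (same as input, |ω| = 16371.4805 rpm)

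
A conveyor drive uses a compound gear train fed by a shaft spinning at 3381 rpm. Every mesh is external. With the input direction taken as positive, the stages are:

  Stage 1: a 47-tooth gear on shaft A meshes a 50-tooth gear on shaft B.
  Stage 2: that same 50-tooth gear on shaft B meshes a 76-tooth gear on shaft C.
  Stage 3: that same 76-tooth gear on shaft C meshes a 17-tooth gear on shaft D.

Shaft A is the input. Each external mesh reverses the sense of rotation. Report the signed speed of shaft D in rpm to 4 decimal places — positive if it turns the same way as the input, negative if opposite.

Stage 1 [47T→50T]: ω = 3381.0000×47/50 = 3178.1400 rpm, dir flips to −; running = −3178.1400
Stage 2 [50T→76T]: ω = 3178.1400×50/76 = 2090.8816 rpm, dir flips to +; running = +2090.8816
Stage 3 [76T→17T]: ω = 2090.8816×76/17 = 9347.4706 rpm, dir flips to −; running = −9347.4706

-9347.4706 rpm (opposite to input, |ω| = 9347.4706 rpm)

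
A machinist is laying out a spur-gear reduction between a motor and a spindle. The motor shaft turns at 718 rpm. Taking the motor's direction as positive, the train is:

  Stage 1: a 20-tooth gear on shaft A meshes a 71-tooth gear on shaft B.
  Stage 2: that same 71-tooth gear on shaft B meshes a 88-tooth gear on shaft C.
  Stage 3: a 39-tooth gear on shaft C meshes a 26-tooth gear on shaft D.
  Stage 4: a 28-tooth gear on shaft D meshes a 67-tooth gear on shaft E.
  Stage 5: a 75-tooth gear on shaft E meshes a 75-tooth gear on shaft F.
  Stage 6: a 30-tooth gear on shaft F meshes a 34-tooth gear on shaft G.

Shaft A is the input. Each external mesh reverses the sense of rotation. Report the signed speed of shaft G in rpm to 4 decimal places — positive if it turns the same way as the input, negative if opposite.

+90.2586 rpm (same as input, |ω| = 90.2586 rpm)

Stage 1 [20T→71T]: ω = 718.0000×20/71 = 202.2535 rpm, dir flips to −; running = −202.2535
Stage 2 [71T→88T]: ω = 202.2535×71/88 = 163.1818 rpm, dir flips to +; running = +163.1818
Stage 3 [39T→26T]: ω = 163.1818×39/26 = 244.7727 rpm, dir flips to −; running = −244.7727
Stage 4 [28T→67T]: ω = 244.7727×28/67 = 102.2931 rpm, dir flips to +; running = +102.2931
Stage 5 [75T→75T]: ω = 102.2931×75/75 = 102.2931 rpm, dir flips to −; running = −102.2931
Stage 6 [30T→34T]: ω = 102.2931×30/34 = 90.2586 rpm, dir flips to +; running = +90.2586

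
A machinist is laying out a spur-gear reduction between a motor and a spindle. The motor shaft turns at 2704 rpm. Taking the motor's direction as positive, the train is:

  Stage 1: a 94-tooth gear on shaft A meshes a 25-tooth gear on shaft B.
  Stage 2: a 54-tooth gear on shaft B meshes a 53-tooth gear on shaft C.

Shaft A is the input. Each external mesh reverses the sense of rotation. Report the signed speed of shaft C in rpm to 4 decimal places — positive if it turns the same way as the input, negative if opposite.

Stage 1 [94T→25T]: ω = 2704.0000×94/25 = 10167.0400 rpm, dir flips to −; running = −10167.0400
Stage 2 [54T→53T]: ω = 10167.0400×54/53 = 10358.8709 rpm, dir flips to +; running = +10358.8709

+10358.8709 rpm (same as input, |ω| = 10358.8709 rpm)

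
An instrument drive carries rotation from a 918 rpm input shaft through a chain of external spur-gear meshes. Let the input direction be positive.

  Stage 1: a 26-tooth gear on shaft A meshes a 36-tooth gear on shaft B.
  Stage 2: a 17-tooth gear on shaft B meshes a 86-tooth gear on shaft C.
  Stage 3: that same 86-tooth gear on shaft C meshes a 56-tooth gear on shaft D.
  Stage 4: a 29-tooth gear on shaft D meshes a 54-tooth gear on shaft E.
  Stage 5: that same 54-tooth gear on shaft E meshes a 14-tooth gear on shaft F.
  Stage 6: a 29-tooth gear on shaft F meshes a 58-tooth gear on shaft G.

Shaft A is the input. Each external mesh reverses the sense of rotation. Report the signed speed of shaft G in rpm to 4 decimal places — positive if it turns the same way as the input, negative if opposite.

+208.4560 rpm (same as input, |ω| = 208.4560 rpm)

Stage 1 [26T→36T]: ω = 918.0000×26/36 = 663.0000 rpm, dir flips to −; running = −663.0000
Stage 2 [17T→86T]: ω = 663.0000×17/86 = 131.0581 rpm, dir flips to +; running = +131.0581
Stage 3 [86T→56T]: ω = 131.0581×86/56 = 201.2679 rpm, dir flips to −; running = −201.2679
Stage 4 [29T→54T]: ω = 201.2679×29/54 = 108.0883 rpm, dir flips to +; running = +108.0883
Stage 5 [54T→14T]: ω = 108.0883×54/14 = 416.9120 rpm, dir flips to −; running = −416.9120
Stage 6 [29T→58T]: ω = 416.9120×29/58 = 208.4560 rpm, dir flips to +; running = +208.4560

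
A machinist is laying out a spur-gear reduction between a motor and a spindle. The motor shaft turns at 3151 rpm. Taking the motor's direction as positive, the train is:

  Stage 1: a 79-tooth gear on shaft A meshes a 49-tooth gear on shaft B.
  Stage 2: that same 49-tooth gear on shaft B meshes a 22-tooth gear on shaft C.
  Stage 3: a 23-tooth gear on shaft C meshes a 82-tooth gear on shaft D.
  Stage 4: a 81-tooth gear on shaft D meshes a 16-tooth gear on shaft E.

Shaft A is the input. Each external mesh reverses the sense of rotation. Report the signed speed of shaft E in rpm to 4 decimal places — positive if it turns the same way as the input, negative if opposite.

Stage 1 [79T→49T]: ω = 3151.0000×79/49 = 5080.1837 rpm, dir flips to −; running = −5080.1837
Stage 2 [49T→22T]: ω = 5080.1837×49/22 = 11314.9545 rpm, dir flips to +; running = +11314.9545
Stage 3 [23T→82T]: ω = 11314.9545×23/82 = 3173.7068 rpm, dir flips to −; running = −3173.7068
Stage 4 [81T→16T]: ω = 3173.7068×81/16 = 16066.8905 rpm, dir flips to +; running = +16066.8905

+16066.8905 rpm (same as input, |ω| = 16066.8905 rpm)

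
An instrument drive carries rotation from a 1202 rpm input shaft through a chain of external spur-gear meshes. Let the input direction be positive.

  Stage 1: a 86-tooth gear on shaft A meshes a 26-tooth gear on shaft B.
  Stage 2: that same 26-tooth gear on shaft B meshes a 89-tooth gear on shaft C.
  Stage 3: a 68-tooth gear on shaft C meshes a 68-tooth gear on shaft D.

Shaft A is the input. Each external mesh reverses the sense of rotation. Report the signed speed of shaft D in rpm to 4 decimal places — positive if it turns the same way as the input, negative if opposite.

-1161.4831 rpm (opposite to input, |ω| = 1161.4831 rpm)

Stage 1 [86T→26T]: ω = 1202.0000×86/26 = 3975.8462 rpm, dir flips to −; running = −3975.8462
Stage 2 [26T→89T]: ω = 3975.8462×26/89 = 1161.4831 rpm, dir flips to +; running = +1161.4831
Stage 3 [68T→68T]: ω = 1161.4831×68/68 = 1161.4831 rpm, dir flips to −; running = −1161.4831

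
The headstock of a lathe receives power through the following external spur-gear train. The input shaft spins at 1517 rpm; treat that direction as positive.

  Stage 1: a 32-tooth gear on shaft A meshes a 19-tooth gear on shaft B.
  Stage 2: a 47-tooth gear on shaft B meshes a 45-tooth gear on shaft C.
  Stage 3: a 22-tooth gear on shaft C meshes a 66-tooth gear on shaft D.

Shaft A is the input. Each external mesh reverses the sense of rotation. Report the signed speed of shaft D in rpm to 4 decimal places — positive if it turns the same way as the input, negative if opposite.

-889.5002 rpm (opposite to input, |ω| = 889.5002 rpm)

Stage 1 [32T→19T]: ω = 1517.0000×32/19 = 2554.9474 rpm, dir flips to −; running = −2554.9474
Stage 2 [47T→45T]: ω = 2554.9474×47/45 = 2668.5006 rpm, dir flips to +; running = +2668.5006
Stage 3 [22T→66T]: ω = 2668.5006×22/66 = 889.5002 rpm, dir flips to −; running = −889.5002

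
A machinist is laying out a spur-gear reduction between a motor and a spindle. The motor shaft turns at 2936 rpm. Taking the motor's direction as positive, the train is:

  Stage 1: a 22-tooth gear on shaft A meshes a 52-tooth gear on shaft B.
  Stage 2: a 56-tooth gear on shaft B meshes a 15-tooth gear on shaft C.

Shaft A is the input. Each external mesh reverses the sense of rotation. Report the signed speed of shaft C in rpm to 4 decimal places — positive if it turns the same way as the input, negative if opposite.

Stage 1 [22T→52T]: ω = 2936.0000×22/52 = 1242.1538 rpm, dir flips to −; running = −1242.1538
Stage 2 [56T→15T]: ω = 1242.1538×56/15 = 4637.3744 rpm, dir flips to +; running = +4637.3744

+4637.3744 rpm (same as input, |ω| = 4637.3744 rpm)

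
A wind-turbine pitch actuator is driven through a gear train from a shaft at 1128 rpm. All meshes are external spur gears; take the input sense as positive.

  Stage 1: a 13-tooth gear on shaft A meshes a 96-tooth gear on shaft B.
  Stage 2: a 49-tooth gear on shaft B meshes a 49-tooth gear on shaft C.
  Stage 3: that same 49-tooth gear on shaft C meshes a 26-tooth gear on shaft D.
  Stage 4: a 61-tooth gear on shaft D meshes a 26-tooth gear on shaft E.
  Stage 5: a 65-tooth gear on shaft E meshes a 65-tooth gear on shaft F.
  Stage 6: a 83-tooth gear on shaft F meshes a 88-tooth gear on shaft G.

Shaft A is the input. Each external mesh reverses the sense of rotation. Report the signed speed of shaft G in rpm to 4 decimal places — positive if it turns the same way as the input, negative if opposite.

+637.0241 rpm (same as input, |ω| = 637.0241 rpm)

Stage 1 [13T→96T]: ω = 1128.0000×13/96 = 152.7500 rpm, dir flips to −; running = −152.7500
Stage 2 [49T→49T]: ω = 152.7500×49/49 = 152.7500 rpm, dir flips to +; running = +152.7500
Stage 3 [49T→26T]: ω = 152.7500×49/26 = 287.8750 rpm, dir flips to −; running = −287.8750
Stage 4 [61T→26T]: ω = 287.8750×61/26 = 675.3990 rpm, dir flips to +; running = +675.3990
Stage 5 [65T→65T]: ω = 675.3990×65/65 = 675.3990 rpm, dir flips to −; running = −675.3990
Stage 6 [83T→88T]: ω = 675.3990×83/88 = 637.0241 rpm, dir flips to +; running = +637.0241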